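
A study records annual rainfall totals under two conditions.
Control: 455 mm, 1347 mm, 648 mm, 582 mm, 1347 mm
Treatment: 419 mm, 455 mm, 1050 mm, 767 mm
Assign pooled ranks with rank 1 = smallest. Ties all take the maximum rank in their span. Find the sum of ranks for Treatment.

17

Sorted (ascending): 419, 455, 455, 582, 648, 767, 1050, 1347, 1347
The 2 values of 455 occupy positions 2–3 → each gets rank 3.
The 2 values of 1347 occupy positions 8–9 → each gets rank 9.
Treatment values → pooled ranks: 419→1, 455→3, 1050→7, 767→6
Rank sum = 1 + 3 + 7 + 6 = 17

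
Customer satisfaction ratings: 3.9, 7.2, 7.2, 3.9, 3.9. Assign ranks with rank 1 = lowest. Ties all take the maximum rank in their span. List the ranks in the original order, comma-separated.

Sorted (ascending): 3.9, 3.9, 3.9, 7.2, 7.2
The 3 values of 3.9 occupy positions 1–3 → each gets rank 3.
The 2 values of 7.2 occupy positions 4–5 → each gets rank 5.

3, 5, 5, 3, 3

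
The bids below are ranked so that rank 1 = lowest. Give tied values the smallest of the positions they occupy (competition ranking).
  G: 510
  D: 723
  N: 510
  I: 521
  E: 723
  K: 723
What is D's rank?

Sorted (ascending): 510, 510, 521, 723, 723, 723
The 2 values of 510 occupy positions 1–2 → each gets rank 1.
The 3 values of 723 occupy positions 4–6 → each gets rank 4.
D has value 723 → rank 4.

4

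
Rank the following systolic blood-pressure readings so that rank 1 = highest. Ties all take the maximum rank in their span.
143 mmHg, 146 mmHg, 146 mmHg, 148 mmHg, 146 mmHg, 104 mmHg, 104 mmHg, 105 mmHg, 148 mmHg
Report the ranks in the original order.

Sorted (descending): 148, 148, 146, 146, 146, 143, 105, 104, 104
The 2 values of 148 occupy positions 1–2 → each gets rank 2.
The 3 values of 146 occupy positions 3–5 → each gets rank 5.
The 2 values of 104 occupy positions 8–9 → each gets rank 9.

6, 5, 5, 2, 5, 9, 9, 7, 2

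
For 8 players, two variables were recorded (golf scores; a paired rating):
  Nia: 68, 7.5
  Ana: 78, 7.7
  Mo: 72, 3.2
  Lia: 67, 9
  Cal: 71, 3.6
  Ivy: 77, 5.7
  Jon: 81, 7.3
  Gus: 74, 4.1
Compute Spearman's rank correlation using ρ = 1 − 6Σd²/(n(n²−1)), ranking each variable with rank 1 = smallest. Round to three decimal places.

-0.095

Ranks of variable 1: 2, 7, 4, 1, 3, 6, 8, 5
Ranks of variable 2: 6, 7, 1, 8, 2, 4, 5, 3
d = r₁ − r₂: -4, 0, 3, -7, 1, 2, 3, 2
d²: 16, 0, 9, 49, 1, 4, 9, 4; Σd² = 92
ρ = 1 − 6·92/(8·63) = 1 − 552/504 = -0.095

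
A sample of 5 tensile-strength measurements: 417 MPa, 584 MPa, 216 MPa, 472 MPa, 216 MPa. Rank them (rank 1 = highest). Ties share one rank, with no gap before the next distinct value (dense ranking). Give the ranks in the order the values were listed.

3, 1, 4, 2, 4

Sorted (descending): 584, 472, 417, 216, 216
The 2 values of 216 share dense rank 4.
Remaining distinct values take the next consecutive integers.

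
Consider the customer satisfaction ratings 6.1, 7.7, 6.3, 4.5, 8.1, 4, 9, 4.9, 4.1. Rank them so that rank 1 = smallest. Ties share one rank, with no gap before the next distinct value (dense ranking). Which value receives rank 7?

7.7

Sorted (ascending): 4, 4.1, 4.5, 4.9, 6.1, 6.3, 7.7, 8.1, 9
No ties — each value takes its position as its rank.
Rank 7 → value 7.7.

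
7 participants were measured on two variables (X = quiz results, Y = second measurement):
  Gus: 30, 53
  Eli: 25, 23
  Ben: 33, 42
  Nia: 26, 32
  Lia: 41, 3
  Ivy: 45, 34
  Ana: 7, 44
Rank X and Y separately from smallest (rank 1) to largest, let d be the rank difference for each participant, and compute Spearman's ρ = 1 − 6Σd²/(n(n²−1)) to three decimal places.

Ranks of variable 1: 4, 2, 5, 3, 6, 7, 1
Ranks of variable 2: 7, 2, 5, 3, 1, 4, 6
d = r₁ − r₂: -3, 0, 0, 0, 5, 3, -5
d²: 9, 0, 0, 0, 25, 9, 25; Σd² = 68
ρ = 1 − 6·68/(7·48) = 1 − 408/336 = -0.214

-0.214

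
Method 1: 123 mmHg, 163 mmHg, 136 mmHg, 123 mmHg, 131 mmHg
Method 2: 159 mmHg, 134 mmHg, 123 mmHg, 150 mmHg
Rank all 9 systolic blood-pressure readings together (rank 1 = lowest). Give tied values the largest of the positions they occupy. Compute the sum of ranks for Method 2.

Sorted (ascending): 123, 123, 123, 131, 134, 136, 150, 159, 163
The 3 values of 123 occupy positions 1–3 → each gets rank 3.
Method 2 values → pooled ranks: 159→8, 134→5, 123→3, 150→7
Rank sum = 8 + 5 + 3 + 7 = 23

23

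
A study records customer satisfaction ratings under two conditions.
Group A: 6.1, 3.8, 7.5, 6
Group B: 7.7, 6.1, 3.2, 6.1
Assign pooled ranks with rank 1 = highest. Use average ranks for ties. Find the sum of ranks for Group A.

19

Sorted (descending): 7.7, 7.5, 6.1, 6.1, 6.1, 6, 3.8, 3.2
The 3 values of 6.1 occupy positions 3–5 → average rank 4.
Group A values → pooled ranks: 6.1→4, 3.8→7, 7.5→2, 6→6
Rank sum = 4 + 7 + 2 + 6 = 19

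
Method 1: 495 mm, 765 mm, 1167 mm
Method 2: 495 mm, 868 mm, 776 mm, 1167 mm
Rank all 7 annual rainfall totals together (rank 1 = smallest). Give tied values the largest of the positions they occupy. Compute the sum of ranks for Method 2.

Sorted (ascending): 495, 495, 765, 776, 868, 1167, 1167
The 2 values of 495 occupy positions 1–2 → each gets rank 2.
The 2 values of 1167 occupy positions 6–7 → each gets rank 7.
Method 2 values → pooled ranks: 495→2, 868→5, 776→4, 1167→7
Rank sum = 2 + 5 + 4 + 7 = 18

18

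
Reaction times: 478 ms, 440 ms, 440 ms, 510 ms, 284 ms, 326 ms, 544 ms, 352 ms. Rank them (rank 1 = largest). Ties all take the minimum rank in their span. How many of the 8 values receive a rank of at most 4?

Sorted (descending): 544, 510, 478, 440, 440, 352, 326, 284
The 2 values of 440 occupy positions 4–5 → each gets rank 4.
Ranks ≤ 4: {1, 2, 3, 4, 4} → 5 values.

5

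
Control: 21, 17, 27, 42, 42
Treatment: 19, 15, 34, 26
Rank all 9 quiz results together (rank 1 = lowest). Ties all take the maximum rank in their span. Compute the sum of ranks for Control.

30

Sorted (ascending): 15, 17, 19, 21, 26, 27, 34, 42, 42
The 2 values of 42 occupy positions 8–9 → each gets rank 9.
Control values → pooled ranks: 21→4, 17→2, 27→6, 42→9, 42→9
Rank sum = 4 + 2 + 6 + 9 + 9 = 30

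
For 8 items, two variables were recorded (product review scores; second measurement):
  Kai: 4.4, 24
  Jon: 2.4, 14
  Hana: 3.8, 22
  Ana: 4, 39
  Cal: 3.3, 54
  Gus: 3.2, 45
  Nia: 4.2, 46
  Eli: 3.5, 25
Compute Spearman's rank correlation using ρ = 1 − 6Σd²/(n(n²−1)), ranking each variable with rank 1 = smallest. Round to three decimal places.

Ranks of variable 1: 8, 1, 5, 6, 3, 2, 7, 4
Ranks of variable 2: 3, 1, 2, 5, 8, 6, 7, 4
d = r₁ − r₂: 5, 0, 3, 1, -5, -4, 0, 0
d²: 25, 0, 9, 1, 25, 16, 0, 0; Σd² = 76
ρ = 1 − 6·76/(8·63) = 1 − 456/504 = 0.095

0.095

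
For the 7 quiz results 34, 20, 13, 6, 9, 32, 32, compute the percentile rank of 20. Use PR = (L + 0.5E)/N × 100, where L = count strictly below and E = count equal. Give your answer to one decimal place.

50.0

N = 7.
Strictly below 20: 3. Equal to 20: 1.
PR = (3 + 0.5·1)/7 × 100 = 50.0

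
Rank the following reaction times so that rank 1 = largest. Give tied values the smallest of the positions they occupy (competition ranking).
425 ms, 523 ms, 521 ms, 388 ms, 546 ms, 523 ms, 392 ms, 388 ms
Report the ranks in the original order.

5, 2, 4, 7, 1, 2, 6, 7

Sorted (descending): 546, 523, 523, 521, 425, 392, 388, 388
The 2 values of 523 occupy positions 2–3 → each gets rank 2.
The 2 values of 388 occupy positions 7–8 → each gets rank 7.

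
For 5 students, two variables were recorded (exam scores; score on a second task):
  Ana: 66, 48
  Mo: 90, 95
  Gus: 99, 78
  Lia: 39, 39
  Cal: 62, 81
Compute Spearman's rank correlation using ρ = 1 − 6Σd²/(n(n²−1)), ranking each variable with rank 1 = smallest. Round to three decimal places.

0.500

Ranks of variable 1: 3, 4, 5, 1, 2
Ranks of variable 2: 2, 5, 3, 1, 4
d = r₁ − r₂: 1, -1, 2, 0, -2
d²: 1, 1, 4, 0, 4; Σd² = 10
ρ = 1 − 6·10/(5·24) = 1 − 60/120 = 0.500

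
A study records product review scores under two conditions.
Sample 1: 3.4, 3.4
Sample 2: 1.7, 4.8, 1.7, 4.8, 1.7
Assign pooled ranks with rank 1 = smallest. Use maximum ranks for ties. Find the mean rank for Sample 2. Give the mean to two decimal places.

Sorted (ascending): 1.7, 1.7, 1.7, 3.4, 3.4, 4.8, 4.8
The 3 values of 1.7 occupy positions 1–3 → each gets rank 3.
The 2 values of 3.4 occupy positions 4–5 → each gets rank 5.
The 2 values of 4.8 occupy positions 6–7 → each gets rank 7.
Sample 2 values → pooled ranks: 1.7→3, 4.8→7, 1.7→3, 4.8→7, 1.7→3
Mean rank = (3 + 7 + 3 + 7 + 3) / 5 = 4.60

4.60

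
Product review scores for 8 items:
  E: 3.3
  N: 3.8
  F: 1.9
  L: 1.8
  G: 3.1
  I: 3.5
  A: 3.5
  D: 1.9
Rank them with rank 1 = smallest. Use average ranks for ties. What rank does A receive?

6.5

Sorted (ascending): 1.8, 1.9, 1.9, 3.1, 3.3, 3.5, 3.5, 3.8
The 2 values of 1.9 occupy positions 2–3 → average rank (2+3)/2 = 2.5.
The 2 values of 3.5 occupy positions 6–7 → average rank (6+7)/2 = 6.5.
A has value 3.5 → rank 6.5.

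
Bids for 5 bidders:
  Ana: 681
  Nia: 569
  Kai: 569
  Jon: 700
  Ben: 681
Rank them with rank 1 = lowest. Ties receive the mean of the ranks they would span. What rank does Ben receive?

3.5

Sorted (ascending): 569, 569, 681, 681, 700
The 2 values of 569 occupy positions 1–2 → average rank (1+2)/2 = 1.5.
The 2 values of 681 occupy positions 3–4 → average rank (3+4)/2 = 3.5.
Ben has value 681 → rank 3.5.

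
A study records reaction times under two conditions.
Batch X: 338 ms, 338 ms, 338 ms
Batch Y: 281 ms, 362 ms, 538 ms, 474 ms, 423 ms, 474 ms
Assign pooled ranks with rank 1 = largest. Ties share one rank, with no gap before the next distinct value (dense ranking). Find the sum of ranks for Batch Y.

18

Sorted (descending): 538, 474, 474, 423, 362, 338, 338, 338, 281
The 2 values of 474 share dense rank 2.
The 3 values of 338 share dense rank 5.
Remaining distinct values take the next consecutive integers.
Batch Y values → pooled ranks: 281→6, 362→4, 538→1, 474→2, 423→3, 474→2
Rank sum = 6 + 4 + 1 + 2 + 3 + 2 = 18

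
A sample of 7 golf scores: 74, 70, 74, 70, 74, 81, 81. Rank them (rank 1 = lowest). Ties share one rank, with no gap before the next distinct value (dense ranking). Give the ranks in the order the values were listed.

2, 1, 2, 1, 2, 3, 3

Sorted (ascending): 70, 70, 74, 74, 74, 81, 81
The 2 values of 70 share dense rank 1.
The 3 values of 74 share dense rank 2.
The 2 values of 81 share dense rank 3.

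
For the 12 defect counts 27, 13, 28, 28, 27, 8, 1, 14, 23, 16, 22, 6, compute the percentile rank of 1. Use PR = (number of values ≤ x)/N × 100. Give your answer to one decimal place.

8.3

N = 12.
Strictly below 1: 0. Equal to 1: 1.
PR = 1/12 × 100 = 8.3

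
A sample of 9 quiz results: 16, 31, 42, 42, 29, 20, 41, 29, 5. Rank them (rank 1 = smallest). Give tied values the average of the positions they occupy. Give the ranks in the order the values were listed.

2, 6, 8.5, 8.5, 4.5, 3, 7, 4.5, 1

Sorted (ascending): 5, 16, 20, 29, 29, 31, 41, 42, 42
The 2 values of 29 occupy positions 4–5 → average rank (4+5)/2 = 4.5.
The 2 values of 42 occupy positions 8–9 → average rank (8+9)/2 = 8.5.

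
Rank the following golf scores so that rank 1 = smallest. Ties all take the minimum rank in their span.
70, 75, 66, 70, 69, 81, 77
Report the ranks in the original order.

Sorted (ascending): 66, 69, 70, 70, 75, 77, 81
The 2 values of 70 occupy positions 3–4 → each gets rank 3.

3, 5, 1, 3, 2, 7, 6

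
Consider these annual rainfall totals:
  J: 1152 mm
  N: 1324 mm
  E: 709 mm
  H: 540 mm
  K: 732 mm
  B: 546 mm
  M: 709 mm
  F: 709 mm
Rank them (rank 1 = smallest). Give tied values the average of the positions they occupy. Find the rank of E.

Sorted (ascending): 540, 546, 709, 709, 709, 732, 1152, 1324
The 3 values of 709 occupy positions 3–5 → average rank 4.
E has value 709 mm → rank 4.

4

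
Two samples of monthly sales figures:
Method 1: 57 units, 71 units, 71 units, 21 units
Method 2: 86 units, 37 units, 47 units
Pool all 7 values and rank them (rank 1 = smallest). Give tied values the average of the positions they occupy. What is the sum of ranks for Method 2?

Sorted (ascending): 21, 37, 47, 57, 71, 71, 86
The 2 values of 71 occupy positions 5–6 → average rank (5+6)/2 = 5.5.
Method 2 values → pooled ranks: 86→7, 37→2, 47→3
Rank sum = 7 + 2 + 3 = 12

12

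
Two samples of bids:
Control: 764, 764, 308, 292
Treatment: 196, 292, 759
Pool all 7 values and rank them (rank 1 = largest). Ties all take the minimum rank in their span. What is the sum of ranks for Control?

11

Sorted (descending): 764, 764, 759, 308, 292, 292, 196
The 2 values of 764 occupy positions 1–2 → each gets rank 1.
The 2 values of 292 occupy positions 5–6 → each gets rank 5.
Control values → pooled ranks: 764→1, 764→1, 308→4, 292→5
Rank sum = 1 + 1 + 4 + 5 = 11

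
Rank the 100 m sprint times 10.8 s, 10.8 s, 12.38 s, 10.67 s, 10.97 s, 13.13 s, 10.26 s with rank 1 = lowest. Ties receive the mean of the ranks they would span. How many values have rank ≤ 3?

2

Sorted (ascending): 10.26, 10.67, 10.8, 10.8, 10.97, 12.38, 13.13
The 2 values of 10.8 occupy positions 3–4 → average rank (3+4)/2 = 3.5.
Ranks ≤ 3: {1, 2} → 2 values.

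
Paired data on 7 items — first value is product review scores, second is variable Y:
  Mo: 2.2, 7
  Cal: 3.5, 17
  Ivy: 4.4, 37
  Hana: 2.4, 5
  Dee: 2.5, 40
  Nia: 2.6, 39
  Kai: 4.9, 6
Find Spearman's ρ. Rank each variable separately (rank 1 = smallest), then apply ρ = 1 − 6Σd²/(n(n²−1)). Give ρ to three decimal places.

0.071

Ranks of variable 1: 1, 5, 6, 2, 3, 4, 7
Ranks of variable 2: 3, 4, 5, 1, 7, 6, 2
d = r₁ − r₂: -2, 1, 1, 1, -4, -2, 5
d²: 4, 1, 1, 1, 16, 4, 25; Σd² = 52
ρ = 1 − 6·52/(7·48) = 1 − 312/336 = 0.071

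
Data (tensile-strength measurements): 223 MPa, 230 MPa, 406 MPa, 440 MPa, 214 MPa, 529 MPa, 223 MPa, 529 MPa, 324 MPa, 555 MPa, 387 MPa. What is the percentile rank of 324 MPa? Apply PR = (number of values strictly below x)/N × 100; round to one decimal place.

N = 11.
Strictly below 324: 4. Equal to 324: 1.
PR = 4/11 × 100 = 36.4

36.4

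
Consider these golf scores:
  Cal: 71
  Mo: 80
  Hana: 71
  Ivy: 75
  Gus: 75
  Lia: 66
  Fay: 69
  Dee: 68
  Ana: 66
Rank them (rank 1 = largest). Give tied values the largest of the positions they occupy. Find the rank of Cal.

Sorted (descending): 80, 75, 75, 71, 71, 69, 68, 66, 66
The 2 values of 75 occupy positions 2–3 → each gets rank 3.
The 2 values of 71 occupy positions 4–5 → each gets rank 5.
The 2 values of 66 occupy positions 8–9 → each gets rank 9.
Cal has value 71 → rank 5.

5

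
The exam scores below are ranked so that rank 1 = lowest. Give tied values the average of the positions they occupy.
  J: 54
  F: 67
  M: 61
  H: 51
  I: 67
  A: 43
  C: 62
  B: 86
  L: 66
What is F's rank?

Sorted (ascending): 43, 51, 54, 61, 62, 66, 67, 67, 86
The 2 values of 67 occupy positions 7–8 → average rank (7+8)/2 = 7.5.
F has value 67 → rank 7.5.

7.5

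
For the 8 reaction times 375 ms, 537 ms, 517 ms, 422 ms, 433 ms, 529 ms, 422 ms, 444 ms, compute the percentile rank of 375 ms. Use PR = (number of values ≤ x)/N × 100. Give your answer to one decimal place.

N = 8.
Strictly below 375: 0. Equal to 375: 1.
PR = 1/8 × 100 = 12.5

12.5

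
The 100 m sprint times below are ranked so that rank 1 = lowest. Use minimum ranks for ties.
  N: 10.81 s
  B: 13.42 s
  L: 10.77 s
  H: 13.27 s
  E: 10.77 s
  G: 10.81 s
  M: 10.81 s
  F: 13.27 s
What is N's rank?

3

Sorted (ascending): 10.77, 10.77, 10.81, 10.81, 10.81, 13.27, 13.27, 13.42
The 2 values of 10.77 occupy positions 1–2 → each gets rank 1.
The 3 values of 10.81 occupy positions 3–5 → each gets rank 3.
The 2 values of 13.27 occupy positions 6–7 → each gets rank 6.
N has value 10.81 s → rank 3.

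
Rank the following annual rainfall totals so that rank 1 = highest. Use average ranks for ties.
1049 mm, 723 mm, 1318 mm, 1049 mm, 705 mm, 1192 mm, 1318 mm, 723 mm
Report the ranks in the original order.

Sorted (descending): 1318, 1318, 1192, 1049, 1049, 723, 723, 705
The 2 values of 1318 occupy positions 1–2 → average rank (1+2)/2 = 1.5.
The 2 values of 1049 occupy positions 4–5 → average rank (4+5)/2 = 4.5.
The 2 values of 723 occupy positions 6–7 → average rank (6+7)/2 = 6.5.

4.5, 6.5, 1.5, 4.5, 8, 3, 1.5, 6.5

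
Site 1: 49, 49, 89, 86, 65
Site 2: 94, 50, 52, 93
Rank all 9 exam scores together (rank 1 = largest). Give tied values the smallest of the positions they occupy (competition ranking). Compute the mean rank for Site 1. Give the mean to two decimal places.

Sorted (descending): 94, 93, 89, 86, 65, 52, 50, 49, 49
The 2 values of 49 occupy positions 8–9 → each gets rank 8.
Site 1 values → pooled ranks: 49→8, 49→8, 89→3, 86→4, 65→5
Mean rank = (8 + 8 + 3 + 4 + 5) / 5 = 5.60

5.60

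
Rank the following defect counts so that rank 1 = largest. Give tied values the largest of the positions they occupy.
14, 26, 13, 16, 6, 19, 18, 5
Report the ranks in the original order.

5, 1, 6, 4, 7, 2, 3, 8

Sorted (descending): 26, 19, 18, 16, 14, 13, 6, 5
No ties — each value takes its position as its rank.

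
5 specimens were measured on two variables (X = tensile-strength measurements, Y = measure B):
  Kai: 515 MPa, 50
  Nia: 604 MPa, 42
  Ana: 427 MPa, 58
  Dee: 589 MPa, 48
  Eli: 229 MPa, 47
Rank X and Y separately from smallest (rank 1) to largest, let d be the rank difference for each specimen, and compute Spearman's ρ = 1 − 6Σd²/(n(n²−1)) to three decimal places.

-0.400

Ranks of variable 1: 3, 5, 2, 4, 1
Ranks of variable 2: 4, 1, 5, 3, 2
d = r₁ − r₂: -1, 4, -3, 1, -1
d²: 1, 16, 9, 1, 1; Σd² = 28
ρ = 1 − 6·28/(5·24) = 1 − 168/120 = -0.400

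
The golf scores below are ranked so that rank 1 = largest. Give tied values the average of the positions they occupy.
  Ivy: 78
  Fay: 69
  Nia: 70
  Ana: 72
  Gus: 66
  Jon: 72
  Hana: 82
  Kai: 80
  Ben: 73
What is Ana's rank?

Sorted (descending): 82, 80, 78, 73, 72, 72, 70, 69, 66
The 2 values of 72 occupy positions 5–6 → average rank (5+6)/2 = 5.5.
Ana has value 72 → rank 5.5.

5.5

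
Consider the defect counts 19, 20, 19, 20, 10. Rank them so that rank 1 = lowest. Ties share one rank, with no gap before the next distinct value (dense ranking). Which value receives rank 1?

Sorted (ascending): 10, 19, 19, 20, 20
The 2 values of 19 share dense rank 2.
The 2 values of 20 share dense rank 3.
Remaining distinct values take the next consecutive integers.
Rank 1 → value 10.

10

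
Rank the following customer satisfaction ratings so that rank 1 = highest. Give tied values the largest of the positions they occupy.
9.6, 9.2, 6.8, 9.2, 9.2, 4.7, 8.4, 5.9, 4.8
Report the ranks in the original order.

Sorted (descending): 9.6, 9.2, 9.2, 9.2, 8.4, 6.8, 5.9, 4.8, 4.7
The 3 values of 9.2 occupy positions 2–4 → each gets rank 4.

1, 4, 6, 4, 4, 9, 5, 7, 8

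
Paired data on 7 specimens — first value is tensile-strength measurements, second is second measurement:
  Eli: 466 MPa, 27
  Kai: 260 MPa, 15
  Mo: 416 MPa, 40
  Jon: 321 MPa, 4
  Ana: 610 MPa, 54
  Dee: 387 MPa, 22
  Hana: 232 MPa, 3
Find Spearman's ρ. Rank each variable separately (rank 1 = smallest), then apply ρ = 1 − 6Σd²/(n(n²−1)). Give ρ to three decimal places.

0.929

Ranks of variable 1: 6, 2, 5, 3, 7, 4, 1
Ranks of variable 2: 5, 3, 6, 2, 7, 4, 1
d = r₁ − r₂: 1, -1, -1, 1, 0, 0, 0
d²: 1, 1, 1, 1, 0, 0, 0; Σd² = 4
ρ = 1 − 6·4/(7·48) = 1 − 24/336 = 0.929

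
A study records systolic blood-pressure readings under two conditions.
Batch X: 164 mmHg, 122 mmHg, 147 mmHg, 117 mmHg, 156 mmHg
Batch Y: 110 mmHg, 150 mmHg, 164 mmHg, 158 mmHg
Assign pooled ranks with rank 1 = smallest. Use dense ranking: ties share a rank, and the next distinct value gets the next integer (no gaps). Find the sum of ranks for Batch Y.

Sorted (ascending): 110, 117, 122, 147, 150, 156, 158, 164, 164
The 2 values of 164 share dense rank 8.
Remaining distinct values take the next consecutive integers.
Batch Y values → pooled ranks: 110→1, 150→5, 164→8, 158→7
Rank sum = 1 + 5 + 8 + 7 = 21

21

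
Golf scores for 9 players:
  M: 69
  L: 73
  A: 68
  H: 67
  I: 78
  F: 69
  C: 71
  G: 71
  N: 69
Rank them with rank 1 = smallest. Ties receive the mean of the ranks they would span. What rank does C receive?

6.5

Sorted (ascending): 67, 68, 69, 69, 69, 71, 71, 73, 78
The 3 values of 69 occupy positions 3–5 → average rank 4.
The 2 values of 71 occupy positions 6–7 → average rank (6+7)/2 = 6.5.
C has value 71 → rank 6.5.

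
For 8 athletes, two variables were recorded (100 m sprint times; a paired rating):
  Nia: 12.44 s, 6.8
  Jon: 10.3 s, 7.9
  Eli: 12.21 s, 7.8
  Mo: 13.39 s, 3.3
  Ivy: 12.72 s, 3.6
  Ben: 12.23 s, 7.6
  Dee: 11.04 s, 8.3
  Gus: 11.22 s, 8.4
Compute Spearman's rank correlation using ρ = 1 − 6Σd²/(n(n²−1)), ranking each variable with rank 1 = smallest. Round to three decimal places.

Ranks of variable 1: 6, 1, 4, 8, 7, 5, 2, 3
Ranks of variable 2: 3, 6, 5, 1, 2, 4, 7, 8
d = r₁ − r₂: 3, -5, -1, 7, 5, 1, -5, -5
d²: 9, 25, 1, 49, 25, 1, 25, 25; Σd² = 160
ρ = 1 − 6·160/(8·63) = 1 − 960/504 = -0.905

-0.905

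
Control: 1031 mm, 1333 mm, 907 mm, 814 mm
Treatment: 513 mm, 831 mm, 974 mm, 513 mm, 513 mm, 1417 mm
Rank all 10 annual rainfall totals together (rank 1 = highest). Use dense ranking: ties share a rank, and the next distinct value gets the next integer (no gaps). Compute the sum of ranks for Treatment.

Sorted (descending): 1417, 1333, 1031, 974, 907, 831, 814, 513, 513, 513
The 3 values of 513 share dense rank 8.
Remaining distinct values take the next consecutive integers.
Treatment values → pooled ranks: 513→8, 831→6, 974→4, 513→8, 513→8, 1417→1
Rank sum = 8 + 6 + 4 + 8 + 8 + 1 = 35

35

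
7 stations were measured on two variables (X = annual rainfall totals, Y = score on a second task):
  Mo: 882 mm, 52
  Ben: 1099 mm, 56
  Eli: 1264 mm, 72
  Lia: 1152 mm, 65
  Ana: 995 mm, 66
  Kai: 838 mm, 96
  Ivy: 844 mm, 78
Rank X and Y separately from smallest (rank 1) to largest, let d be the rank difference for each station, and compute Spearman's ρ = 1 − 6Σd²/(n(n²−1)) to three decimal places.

-0.393

Ranks of variable 1: 3, 5, 7, 6, 4, 1, 2
Ranks of variable 2: 1, 2, 5, 3, 4, 7, 6
d = r₁ − r₂: 2, 3, 2, 3, 0, -6, -4
d²: 4, 9, 4, 9, 0, 36, 16; Σd² = 78
ρ = 1 − 6·78/(7·48) = 1 − 468/336 = -0.393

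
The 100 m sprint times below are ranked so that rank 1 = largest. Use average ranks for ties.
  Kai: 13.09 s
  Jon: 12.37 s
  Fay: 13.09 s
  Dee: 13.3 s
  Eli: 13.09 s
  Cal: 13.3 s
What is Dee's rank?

1.5

Sorted (descending): 13.3, 13.3, 13.09, 13.09, 13.09, 12.37
The 2 values of 13.3 occupy positions 1–2 → average rank (1+2)/2 = 1.5.
The 3 values of 13.09 occupy positions 3–5 → average rank 4.
Dee has value 13.3 s → rank 1.5.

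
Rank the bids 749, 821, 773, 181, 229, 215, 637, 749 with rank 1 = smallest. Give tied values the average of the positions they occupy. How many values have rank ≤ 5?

4

Sorted (ascending): 181, 215, 229, 637, 749, 749, 773, 821
The 2 values of 749 occupy positions 5–6 → average rank (5+6)/2 = 5.5.
Ranks ≤ 5: {1, 2, 3, 4} → 4 values.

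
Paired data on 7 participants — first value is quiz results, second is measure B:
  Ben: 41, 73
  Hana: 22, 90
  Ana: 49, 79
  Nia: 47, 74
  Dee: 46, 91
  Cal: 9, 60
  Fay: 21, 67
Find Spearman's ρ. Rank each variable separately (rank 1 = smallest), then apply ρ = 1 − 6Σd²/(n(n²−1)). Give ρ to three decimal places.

0.607

Ranks of variable 1: 4, 3, 7, 6, 5, 1, 2
Ranks of variable 2: 3, 6, 5, 4, 7, 1, 2
d = r₁ − r₂: 1, -3, 2, 2, -2, 0, 0
d²: 1, 9, 4, 4, 4, 0, 0; Σd² = 22
ρ = 1 − 6·22/(7·48) = 1 − 132/336 = 0.607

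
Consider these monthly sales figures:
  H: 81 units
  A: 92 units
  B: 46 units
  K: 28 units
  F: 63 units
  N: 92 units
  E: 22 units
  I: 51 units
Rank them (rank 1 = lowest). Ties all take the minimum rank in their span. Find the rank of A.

7

Sorted (ascending): 22, 28, 46, 51, 63, 81, 92, 92
The 2 values of 92 occupy positions 7–8 → each gets rank 7.
A has value 92 units → rank 7.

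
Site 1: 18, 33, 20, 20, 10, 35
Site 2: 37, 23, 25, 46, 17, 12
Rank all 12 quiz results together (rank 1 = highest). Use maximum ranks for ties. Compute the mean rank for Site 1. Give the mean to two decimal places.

Sorted (descending): 46, 37, 35, 33, 25, 23, 20, 20, 18, 17, 12, 10
The 2 values of 20 occupy positions 7–8 → each gets rank 8.
Site 1 values → pooled ranks: 18→9, 33→4, 20→8, 20→8, 10→12, 35→3
Mean rank = (9 + 4 + 8 + 8 + 12 + 3) / 6 = 7.33

7.33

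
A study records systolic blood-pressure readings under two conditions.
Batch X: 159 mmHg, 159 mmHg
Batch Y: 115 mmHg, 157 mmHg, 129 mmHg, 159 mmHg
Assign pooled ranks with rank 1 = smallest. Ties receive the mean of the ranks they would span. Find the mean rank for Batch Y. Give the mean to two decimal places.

Sorted (ascending): 115, 129, 157, 159, 159, 159
The 3 values of 159 occupy positions 4–6 → average rank 5.
Batch Y values → pooled ranks: 115→1, 157→3, 129→2, 159→5
Mean rank = (1 + 3 + 2 + 5) / 4 = 2.75

2.75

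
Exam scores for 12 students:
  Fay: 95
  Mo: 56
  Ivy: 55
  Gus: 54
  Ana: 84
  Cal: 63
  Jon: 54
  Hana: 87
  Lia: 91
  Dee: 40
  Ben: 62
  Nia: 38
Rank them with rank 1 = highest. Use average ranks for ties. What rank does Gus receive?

9.5

Sorted (descending): 95, 91, 87, 84, 63, 62, 56, 55, 54, 54, 40, 38
The 2 values of 54 occupy positions 9–10 → average rank (9+10)/2 = 9.5.
Gus has value 54 → rank 9.5.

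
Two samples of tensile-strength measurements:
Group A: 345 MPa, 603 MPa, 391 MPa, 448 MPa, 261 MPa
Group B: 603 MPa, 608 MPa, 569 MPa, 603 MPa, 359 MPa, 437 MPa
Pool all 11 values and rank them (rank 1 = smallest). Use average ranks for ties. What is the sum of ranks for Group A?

Sorted (ascending): 261, 345, 359, 391, 437, 448, 569, 603, 603, 603, 608
The 3 values of 603 occupy positions 8–10 → average rank 9.
Group A values → pooled ranks: 345→2, 603→9, 391→4, 448→6, 261→1
Rank sum = 2 + 9 + 4 + 6 + 1 = 22

22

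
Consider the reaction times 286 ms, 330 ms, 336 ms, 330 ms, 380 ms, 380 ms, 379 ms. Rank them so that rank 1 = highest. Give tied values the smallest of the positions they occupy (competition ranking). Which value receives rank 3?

379

Sorted (descending): 380, 380, 379, 336, 330, 330, 286
The 2 values of 380 occupy positions 1–2 → each gets rank 1.
The 2 values of 330 occupy positions 5–6 → each gets rank 5.
Rank 3 → value 379.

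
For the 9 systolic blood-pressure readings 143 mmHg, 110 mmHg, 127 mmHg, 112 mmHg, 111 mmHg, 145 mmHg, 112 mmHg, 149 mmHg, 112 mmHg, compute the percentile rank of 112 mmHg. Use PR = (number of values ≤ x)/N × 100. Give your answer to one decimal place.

N = 9.
Strictly below 112: 2. Equal to 112: 3.
PR = 5/9 × 100 = 55.6

55.6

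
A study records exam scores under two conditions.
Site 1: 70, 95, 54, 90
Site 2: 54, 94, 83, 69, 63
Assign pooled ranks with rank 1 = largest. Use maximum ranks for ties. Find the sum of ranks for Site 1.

Sorted (descending): 95, 94, 90, 83, 70, 69, 63, 54, 54
The 2 values of 54 occupy positions 8–9 → each gets rank 9.
Site 1 values → pooled ranks: 70→5, 95→1, 54→9, 90→3
Rank sum = 5 + 1 + 9 + 3 = 18

18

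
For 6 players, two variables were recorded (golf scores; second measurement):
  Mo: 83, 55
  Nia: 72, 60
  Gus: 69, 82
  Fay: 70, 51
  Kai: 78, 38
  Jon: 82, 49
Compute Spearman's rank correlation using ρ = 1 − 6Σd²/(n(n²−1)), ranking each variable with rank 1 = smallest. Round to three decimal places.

Ranks of variable 1: 6, 3, 1, 2, 4, 5
Ranks of variable 2: 4, 5, 6, 3, 1, 2
d = r₁ − r₂: 2, -2, -5, -1, 3, 3
d²: 4, 4, 25, 1, 9, 9; Σd² = 52
ρ = 1 − 6·52/(6·35) = 1 − 312/210 = -0.486

-0.486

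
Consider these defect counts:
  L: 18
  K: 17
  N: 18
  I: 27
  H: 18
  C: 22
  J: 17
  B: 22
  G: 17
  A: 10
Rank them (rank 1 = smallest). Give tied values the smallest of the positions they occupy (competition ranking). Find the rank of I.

Sorted (ascending): 10, 17, 17, 17, 18, 18, 18, 22, 22, 27
The 3 values of 17 occupy positions 2–4 → each gets rank 2.
The 3 values of 18 occupy positions 5–7 → each gets rank 5.
The 2 values of 22 occupy positions 8–9 → each gets rank 8.
I has value 27 → rank 10.

10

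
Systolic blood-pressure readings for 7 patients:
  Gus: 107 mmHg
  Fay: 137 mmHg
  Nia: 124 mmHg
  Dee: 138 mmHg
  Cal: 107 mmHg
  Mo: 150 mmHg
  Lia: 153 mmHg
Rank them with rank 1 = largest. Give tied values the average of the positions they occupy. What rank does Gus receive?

6.5

Sorted (descending): 153, 150, 138, 137, 124, 107, 107
The 2 values of 107 occupy positions 6–7 → average rank (6+7)/2 = 6.5.
Gus has value 107 mmHg → rank 6.5.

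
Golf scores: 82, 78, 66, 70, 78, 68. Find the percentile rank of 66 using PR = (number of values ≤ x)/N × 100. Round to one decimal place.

16.7

N = 6.
Strictly below 66: 0. Equal to 66: 1.
PR = 1/6 × 100 = 16.7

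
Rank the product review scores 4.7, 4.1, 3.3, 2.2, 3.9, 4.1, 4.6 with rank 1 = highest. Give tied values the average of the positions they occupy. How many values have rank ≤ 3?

2

Sorted (descending): 4.7, 4.6, 4.1, 4.1, 3.9, 3.3, 2.2
The 2 values of 4.1 occupy positions 3–4 → average rank (3+4)/2 = 3.5.
Ranks ≤ 3: {1, 2} → 2 values.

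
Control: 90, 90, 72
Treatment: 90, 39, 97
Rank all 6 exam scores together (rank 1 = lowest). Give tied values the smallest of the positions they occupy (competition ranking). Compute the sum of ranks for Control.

8

Sorted (ascending): 39, 72, 90, 90, 90, 97
The 3 values of 90 occupy positions 3–5 → each gets rank 3.
Control values → pooled ranks: 90→3, 90→3, 72→2
Rank sum = 3 + 3 + 2 = 8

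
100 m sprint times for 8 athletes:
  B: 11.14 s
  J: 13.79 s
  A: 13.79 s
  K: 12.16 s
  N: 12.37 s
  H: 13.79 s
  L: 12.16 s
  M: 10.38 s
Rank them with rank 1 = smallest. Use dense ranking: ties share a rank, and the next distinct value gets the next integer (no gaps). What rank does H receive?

Sorted (ascending): 10.38, 11.14, 12.16, 12.16, 12.37, 13.79, 13.79, 13.79
The 2 values of 12.16 share dense rank 3.
The 3 values of 13.79 share dense rank 5.
Remaining distinct values take the next consecutive integers.
H has value 13.79 s → rank 5.

5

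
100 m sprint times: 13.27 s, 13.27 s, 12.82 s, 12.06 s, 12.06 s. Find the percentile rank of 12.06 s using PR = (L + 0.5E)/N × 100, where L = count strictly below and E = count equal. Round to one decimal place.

20.0

N = 5.
Strictly below 12.06: 0. Equal to 12.06: 2.
PR = (0 + 0.5·2)/5 × 100 = 20.0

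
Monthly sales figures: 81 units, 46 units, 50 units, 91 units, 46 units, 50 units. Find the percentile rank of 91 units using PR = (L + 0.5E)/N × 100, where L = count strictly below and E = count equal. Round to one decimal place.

N = 6.
Strictly below 91: 5. Equal to 91: 1.
PR = (5 + 0.5·1)/6 × 100 = 91.7

91.7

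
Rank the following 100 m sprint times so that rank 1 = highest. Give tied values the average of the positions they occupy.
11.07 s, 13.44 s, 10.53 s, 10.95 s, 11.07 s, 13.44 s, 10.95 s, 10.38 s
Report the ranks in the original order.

3.5, 1.5, 7, 5.5, 3.5, 1.5, 5.5, 8

Sorted (descending): 13.44, 13.44, 11.07, 11.07, 10.95, 10.95, 10.53, 10.38
The 2 values of 13.44 occupy positions 1–2 → average rank (1+2)/2 = 1.5.
The 2 values of 11.07 occupy positions 3–4 → average rank (3+4)/2 = 3.5.
The 2 values of 10.95 occupy positions 5–6 → average rank (5+6)/2 = 5.5.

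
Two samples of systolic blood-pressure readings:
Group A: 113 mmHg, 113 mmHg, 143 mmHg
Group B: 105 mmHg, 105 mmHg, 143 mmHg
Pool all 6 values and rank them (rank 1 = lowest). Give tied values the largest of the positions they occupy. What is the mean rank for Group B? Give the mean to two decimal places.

3.33

Sorted (ascending): 105, 105, 113, 113, 143, 143
The 2 values of 105 occupy positions 1–2 → each gets rank 2.
The 2 values of 113 occupy positions 3–4 → each gets rank 4.
The 2 values of 143 occupy positions 5–6 → each gets rank 6.
Group B values → pooled ranks: 105→2, 105→2, 143→6
Mean rank = (2 + 2 + 6) / 3 = 3.33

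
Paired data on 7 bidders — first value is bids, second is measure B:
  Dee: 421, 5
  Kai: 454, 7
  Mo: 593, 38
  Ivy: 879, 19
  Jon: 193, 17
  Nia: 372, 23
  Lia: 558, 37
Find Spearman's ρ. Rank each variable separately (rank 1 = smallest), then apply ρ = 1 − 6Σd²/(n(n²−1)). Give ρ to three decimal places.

Ranks of variable 1: 3, 4, 6, 7, 1, 2, 5
Ranks of variable 2: 1, 2, 7, 4, 3, 5, 6
d = r₁ − r₂: 2, 2, -1, 3, -2, -3, -1
d²: 4, 4, 1, 9, 4, 9, 1; Σd² = 32
ρ = 1 − 6·32/(7·48) = 1 − 192/336 = 0.429

0.429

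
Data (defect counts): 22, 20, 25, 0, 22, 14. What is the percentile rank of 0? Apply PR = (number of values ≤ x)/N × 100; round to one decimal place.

N = 6.
Strictly below 0: 0. Equal to 0: 1.
PR = 1/6 × 100 = 16.7

16.7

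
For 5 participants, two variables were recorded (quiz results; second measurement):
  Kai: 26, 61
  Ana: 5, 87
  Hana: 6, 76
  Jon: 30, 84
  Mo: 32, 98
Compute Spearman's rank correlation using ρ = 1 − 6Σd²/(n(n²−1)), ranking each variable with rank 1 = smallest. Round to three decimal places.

Ranks of variable 1: 3, 1, 2, 4, 5
Ranks of variable 2: 1, 4, 2, 3, 5
d = r₁ − r₂: 2, -3, 0, 1, 0
d²: 4, 9, 0, 1, 0; Σd² = 14
ρ = 1 − 6·14/(5·24) = 1 − 84/120 = 0.300

0.300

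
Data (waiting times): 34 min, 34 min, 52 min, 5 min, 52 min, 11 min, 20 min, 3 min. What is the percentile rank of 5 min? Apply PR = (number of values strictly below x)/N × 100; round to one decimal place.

N = 8.
Strictly below 5: 1. Equal to 5: 1.
PR = 1/8 × 100 = 12.5

12.5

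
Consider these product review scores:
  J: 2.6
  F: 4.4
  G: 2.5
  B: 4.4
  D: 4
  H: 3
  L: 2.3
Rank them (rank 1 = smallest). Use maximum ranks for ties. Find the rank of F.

7

Sorted (ascending): 2.3, 2.5, 2.6, 3, 4, 4.4, 4.4
The 2 values of 4.4 occupy positions 6–7 → each gets rank 7.
F has value 4.4 → rank 7.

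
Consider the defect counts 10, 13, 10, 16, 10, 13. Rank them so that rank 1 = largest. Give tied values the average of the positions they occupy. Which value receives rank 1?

16

Sorted (descending): 16, 13, 13, 10, 10, 10
The 2 values of 13 occupy positions 2–3 → average rank (2+3)/2 = 2.5.
The 3 values of 10 occupy positions 4–6 → average rank 5.
Rank 1 → value 16.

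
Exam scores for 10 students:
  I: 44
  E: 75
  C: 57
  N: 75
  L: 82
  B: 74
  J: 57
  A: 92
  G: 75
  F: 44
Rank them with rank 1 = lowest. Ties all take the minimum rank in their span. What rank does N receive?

6

Sorted (ascending): 44, 44, 57, 57, 74, 75, 75, 75, 82, 92
The 2 values of 44 occupy positions 1–2 → each gets rank 1.
The 2 values of 57 occupy positions 3–4 → each gets rank 3.
The 3 values of 75 occupy positions 6–8 → each gets rank 6.
N has value 75 → rank 6.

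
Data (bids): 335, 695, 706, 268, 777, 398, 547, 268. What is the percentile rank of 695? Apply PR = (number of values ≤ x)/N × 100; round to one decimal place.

75.0

N = 8.
Strictly below 695: 5. Equal to 695: 1.
PR = 6/8 × 100 = 75.0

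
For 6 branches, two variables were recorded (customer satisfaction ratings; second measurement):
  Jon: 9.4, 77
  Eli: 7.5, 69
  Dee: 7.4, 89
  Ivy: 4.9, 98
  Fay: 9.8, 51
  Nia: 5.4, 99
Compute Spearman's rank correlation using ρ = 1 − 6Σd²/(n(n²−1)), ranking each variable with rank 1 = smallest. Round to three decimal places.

-0.886

Ranks of variable 1: 5, 4, 3, 1, 6, 2
Ranks of variable 2: 3, 2, 4, 5, 1, 6
d = r₁ − r₂: 2, 2, -1, -4, 5, -4
d²: 4, 4, 1, 16, 25, 16; Σd² = 66
ρ = 1 − 6·66/(6·35) = 1 − 396/210 = -0.886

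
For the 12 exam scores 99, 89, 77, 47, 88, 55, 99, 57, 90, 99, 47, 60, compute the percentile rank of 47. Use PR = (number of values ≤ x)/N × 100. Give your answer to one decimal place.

N = 12.
Strictly below 47: 0. Equal to 47: 2.
PR = 2/12 × 100 = 16.7

16.7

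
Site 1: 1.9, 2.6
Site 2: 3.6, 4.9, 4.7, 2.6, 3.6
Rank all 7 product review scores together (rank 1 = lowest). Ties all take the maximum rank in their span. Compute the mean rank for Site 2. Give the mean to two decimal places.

5.20

Sorted (ascending): 1.9, 2.6, 2.6, 3.6, 3.6, 4.7, 4.9
The 2 values of 2.6 occupy positions 2–3 → each gets rank 3.
The 2 values of 3.6 occupy positions 4–5 → each gets rank 5.
Site 2 values → pooled ranks: 3.6→5, 4.9→7, 4.7→6, 2.6→3, 3.6→5
Mean rank = (5 + 7 + 6 + 3 + 5) / 5 = 5.20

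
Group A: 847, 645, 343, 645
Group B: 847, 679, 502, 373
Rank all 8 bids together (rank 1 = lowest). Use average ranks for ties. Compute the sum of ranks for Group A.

17.5

Sorted (ascending): 343, 373, 502, 645, 645, 679, 847, 847
The 2 values of 645 occupy positions 4–5 → average rank (4+5)/2 = 4.5.
The 2 values of 847 occupy positions 7–8 → average rank (7+8)/2 = 7.5.
Group A values → pooled ranks: 847→7.5, 645→4.5, 343→1, 645→4.5
Rank sum = 7.5 + 4.5 + 1 + 4.5 = 17.5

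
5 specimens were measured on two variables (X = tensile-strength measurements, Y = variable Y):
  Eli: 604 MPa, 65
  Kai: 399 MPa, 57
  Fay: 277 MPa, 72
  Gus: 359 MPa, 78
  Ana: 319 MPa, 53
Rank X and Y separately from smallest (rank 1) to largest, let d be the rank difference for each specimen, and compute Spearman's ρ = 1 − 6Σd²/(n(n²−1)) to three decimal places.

-0.100

Ranks of variable 1: 5, 4, 1, 3, 2
Ranks of variable 2: 3, 2, 4, 5, 1
d = r₁ − r₂: 2, 2, -3, -2, 1
d²: 4, 4, 9, 4, 1; Σd² = 22
ρ = 1 − 6·22/(5·24) = 1 − 132/120 = -0.100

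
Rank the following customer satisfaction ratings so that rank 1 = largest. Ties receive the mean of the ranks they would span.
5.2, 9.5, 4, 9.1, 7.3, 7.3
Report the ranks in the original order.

5, 1, 6, 2, 3.5, 3.5

Sorted (descending): 9.5, 9.1, 7.3, 7.3, 5.2, 4
The 2 values of 7.3 occupy positions 3–4 → average rank (3+4)/2 = 3.5.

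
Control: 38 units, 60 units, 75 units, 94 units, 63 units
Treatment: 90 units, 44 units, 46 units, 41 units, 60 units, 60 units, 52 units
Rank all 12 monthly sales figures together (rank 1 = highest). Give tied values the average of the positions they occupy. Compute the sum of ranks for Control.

Sorted (descending): 94, 90, 75, 63, 60, 60, 60, 52, 46, 44, 41, 38
The 3 values of 60 occupy positions 5–7 → average rank 6.
Control values → pooled ranks: 38→12, 60→6, 75→3, 94→1, 63→4
Rank sum = 12 + 6 + 3 + 1 + 4 = 26

26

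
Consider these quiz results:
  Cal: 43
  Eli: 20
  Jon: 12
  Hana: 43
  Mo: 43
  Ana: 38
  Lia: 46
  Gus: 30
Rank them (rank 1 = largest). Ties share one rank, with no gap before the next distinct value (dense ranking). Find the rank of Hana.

2

Sorted (descending): 46, 43, 43, 43, 38, 30, 20, 12
The 3 values of 43 share dense rank 2.
Remaining distinct values take the next consecutive integers.
Hana has value 43 → rank 2.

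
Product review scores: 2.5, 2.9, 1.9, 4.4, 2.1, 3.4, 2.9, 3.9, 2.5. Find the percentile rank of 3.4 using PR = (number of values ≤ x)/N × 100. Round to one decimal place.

N = 9.
Strictly below 3.4: 6. Equal to 3.4: 1.
PR = 7/9 × 100 = 77.8

77.8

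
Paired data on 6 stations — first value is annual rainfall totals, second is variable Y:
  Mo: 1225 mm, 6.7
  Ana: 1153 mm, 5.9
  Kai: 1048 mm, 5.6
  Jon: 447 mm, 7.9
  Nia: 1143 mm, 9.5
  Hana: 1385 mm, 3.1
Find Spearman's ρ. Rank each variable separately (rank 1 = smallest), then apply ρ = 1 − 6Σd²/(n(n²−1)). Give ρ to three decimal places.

Ranks of variable 1: 5, 4, 2, 1, 3, 6
Ranks of variable 2: 4, 3, 2, 5, 6, 1
d = r₁ − r₂: 1, 1, 0, -4, -3, 5
d²: 1, 1, 0, 16, 9, 25; Σd² = 52
ρ = 1 − 6·52/(6·35) = 1 − 312/210 = -0.486

-0.486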